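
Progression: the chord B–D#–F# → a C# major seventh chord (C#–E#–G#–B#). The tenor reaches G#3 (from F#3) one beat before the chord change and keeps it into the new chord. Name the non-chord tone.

The harmony at that moment is B major triad (B, D#, F#); G#3 is not a chord tone.
It is approached by step up from F#3 and then sustained as the same pitch into the next harmony.
Arriving early and becoming a chord tone when the harmony changes — an anticipation.

G#3 is an anticipation.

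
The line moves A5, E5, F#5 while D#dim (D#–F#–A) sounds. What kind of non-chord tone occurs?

The harmony at that moment is D# diminished triad (D#, F#, A); E5 is not a chord tone.
It is approached by leap down from A5 and left by step up to F#5.
Leap in, step out — an appoggiatura.

E5 is an appoggiatura.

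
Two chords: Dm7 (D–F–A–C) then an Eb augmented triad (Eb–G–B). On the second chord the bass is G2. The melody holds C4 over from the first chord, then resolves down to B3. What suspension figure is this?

4–3 suspension.

At the second chord the bass is G2. The suspended C4 lies a fourth above the bass; after resolving down by step to B3, the interval above the bass becomes a third.
Suspension figures are named by those two intervals: 4–3.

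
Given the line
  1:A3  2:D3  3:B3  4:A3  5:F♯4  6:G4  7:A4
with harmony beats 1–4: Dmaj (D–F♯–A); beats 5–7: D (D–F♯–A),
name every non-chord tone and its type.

B3 (beat 3) — appoggiatura; G4 (beat 6) — passing tone.

The harmony at that moment is D major triad (D, F♯, A); B3 is not a chord tone.
It is approached by leap up from D3 and left by step down to A3.
Leap in, step out — an appoggiatura.
The harmony at that moment is D major triad (D, F♯, A); G4 is not a chord tone.
It is approached by step up from F♯4 and left by step up to A4.
Step in, step out in the same direction — a passing tone.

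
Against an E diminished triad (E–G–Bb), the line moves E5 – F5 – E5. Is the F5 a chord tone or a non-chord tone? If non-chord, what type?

Non-chord tone — a neighbor tone.

The harmony at that moment is E diminished triad (E, G, Bb); F5 is not a chord tone.
It is approached by step up from E5 and left by step down to E5.
Step away and step back to the same note — a neighbor tone (upper neighbor).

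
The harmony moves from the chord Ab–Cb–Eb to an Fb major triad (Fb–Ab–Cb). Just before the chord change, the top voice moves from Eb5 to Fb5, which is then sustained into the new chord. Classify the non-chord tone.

Fb5 is an anticipation.

The harmony at that moment is Ab minor triad (Ab, Cb, Eb); Fb5 is not a chord tone.
It is approached by step up from Eb5 and then sustained as the same pitch into the next harmony.
Arriving early and becoming a chord tone when the harmony changes — an anticipation.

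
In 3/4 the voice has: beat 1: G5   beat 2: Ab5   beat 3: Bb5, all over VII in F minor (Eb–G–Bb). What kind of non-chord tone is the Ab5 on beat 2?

Passing tone.

The harmony at that moment is Eb major triad (Eb, G, Bb); Ab5 is not a chord tone.
It is approached by step up from G5 and left by step up to Bb5.
Step in, step out in the same direction — a passing tone.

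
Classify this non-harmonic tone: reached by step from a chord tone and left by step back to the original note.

Approach: by step. Departure: by step in the opposite direction, back to the starting pitch.
Stepwise on both sides but reversing to return to the same chord tone — a neighbor tone. (Had it continued onward in the same direction it would be a passing tone instead.)

Neighbor tone.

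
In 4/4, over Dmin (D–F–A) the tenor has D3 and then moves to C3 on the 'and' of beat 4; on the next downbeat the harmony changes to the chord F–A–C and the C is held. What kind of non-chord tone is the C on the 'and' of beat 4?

Anticipation.

The harmony at that moment is D minor triad (D, F, A); C3 is not a chord tone.
It is approached by step down from D3 and then sustained as the same pitch into the next harmony.
Arriving early and becoming a chord tone when the harmony changes — an anticipation.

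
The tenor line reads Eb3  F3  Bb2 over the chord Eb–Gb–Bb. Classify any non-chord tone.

F3 is an escape tone.

The harmony at that moment is Eb minor triad (Eb, Gb, Bb); F3 is not a chord tone.
It is approached by step up from Eb3 and left by leap down to Bb2.
Step in, leap out — an escape tone.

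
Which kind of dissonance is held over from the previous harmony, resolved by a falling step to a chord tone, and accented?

Approach: by preparation — the pitch is first a chord tone, then held (tied or repeated) while the harmony changes under it. Departure: down by step. Metric position: strong.
A prepared dissonance that resolves downward by step — a suspension. (The same figure resolving upward would be a retardation.)

Suspension.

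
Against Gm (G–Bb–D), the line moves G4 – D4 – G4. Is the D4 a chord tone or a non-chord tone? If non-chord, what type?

G minor triad contains G, Bb, D; D is the fifth, so it is a chord tone.

Chord tone (the fifth of G minor triad).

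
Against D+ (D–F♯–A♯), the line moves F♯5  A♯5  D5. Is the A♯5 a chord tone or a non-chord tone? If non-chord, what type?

Chord tone (the fifth of D augmented triad).

D augmented triad contains D, F♯, A♯; A♯ is the fifth, so it is a chord tone.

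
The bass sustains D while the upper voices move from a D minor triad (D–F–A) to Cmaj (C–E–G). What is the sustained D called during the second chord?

Pedal tone (pedal point).

The harmony at that moment is C major triad (C, E, G); D is not a chord tone.
It is held over (the same pitch as the preceding D) and then sustained as the same pitch into the next harmony.
Sustained through a change of harmony — a pedal tone.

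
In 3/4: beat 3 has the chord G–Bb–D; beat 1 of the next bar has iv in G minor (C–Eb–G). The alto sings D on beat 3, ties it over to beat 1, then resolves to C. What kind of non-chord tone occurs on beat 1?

The harmony at that moment is C minor triad (C, Eb, G); D is not a chord tone.
It is held over (the same pitch as the preceding D) and left by step down to C.
Held over from the previous chord and resolving down by step — a suspension.

Suspension.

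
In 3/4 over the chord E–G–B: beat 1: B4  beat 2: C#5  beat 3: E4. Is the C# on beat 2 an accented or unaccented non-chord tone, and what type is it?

The harmony at that moment is E minor triad (E, G, B); C#5 is not a chord tone.
It is approached by step up from B4 and left by leap down to E4.
Step in, leap out — an escape tone.
It falls on a weak beat, so it is unaccented.

Unaccented escape tone.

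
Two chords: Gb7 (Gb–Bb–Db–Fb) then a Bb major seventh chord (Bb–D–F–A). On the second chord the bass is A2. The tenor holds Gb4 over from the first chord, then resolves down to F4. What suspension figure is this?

At the second chord the bass is A2. The suspended Gb4 lies a seventh above the bass; after resolving down by step to F4, the interval above the bass becomes a sixth.
Suspension figures are named by those two intervals: 7–6.

7–6 suspension.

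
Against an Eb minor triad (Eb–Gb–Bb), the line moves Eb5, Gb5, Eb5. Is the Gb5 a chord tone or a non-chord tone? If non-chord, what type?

Eb minor triad contains Eb, Gb, Bb; Gb is the third, so it is a chord tone.

Chord tone (the third of Eb minor triad).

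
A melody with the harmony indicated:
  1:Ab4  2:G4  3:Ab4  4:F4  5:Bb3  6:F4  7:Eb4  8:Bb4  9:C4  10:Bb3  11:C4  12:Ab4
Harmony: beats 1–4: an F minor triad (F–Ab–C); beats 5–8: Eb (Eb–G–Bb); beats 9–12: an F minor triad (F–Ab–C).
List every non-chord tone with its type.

The harmony at that moment is F minor triad (F, Ab, C); G4 is not a chord tone.
It is approached by step down from Ab4 and left by step up to Ab4.
Step away and step back to the same note — a neighbor tone (lower neighbor).
The harmony at that moment is Eb major triad (Eb, G, Bb); F4 is not a chord tone.
It is approached by leap up from Bb3 and left by step down to Eb4.
Leap in, step out — an appoggiatura.
The harmony at that moment is F minor triad (F, Ab, C); Bb3 is not a chord tone.
It is approached by step down from C4 and left by step up to C4.
Step away and step back to the same note — a neighbor tone (lower neighbor).

G4 (beat 2) — neighbor tone; F4 (beat 6) — appoggiatura; Bb3 (beat 10) — neighbor tone.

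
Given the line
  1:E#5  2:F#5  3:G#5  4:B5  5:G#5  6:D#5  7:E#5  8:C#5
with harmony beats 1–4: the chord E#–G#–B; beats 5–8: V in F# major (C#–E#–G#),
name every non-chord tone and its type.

F#5 (beat 2) — passing tone; D#5 (beat 6) — appoggiatura.

The harmony at that moment is E# diminished triad (E#, G#, B); F#5 is not a chord tone.
It is approached by step up from E#5 and left by step up to G#5.
Step in, step out in the same direction — a passing tone.
The harmony at that moment is C# major triad (C#, E#, G#); D#5 is not a chord tone.
It is approached by leap down from G#5 and left by step up to E#5.
Leap in, step out — an appoggiatura.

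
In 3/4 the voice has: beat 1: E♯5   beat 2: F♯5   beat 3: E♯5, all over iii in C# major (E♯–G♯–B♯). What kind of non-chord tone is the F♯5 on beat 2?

The harmony at that moment is E♯ minor triad (E♯, G♯, B♯); F♯5 is not a chord tone.
It is approached by step up from E♯5 and left by step down to E♯5.
Step away and step back to the same note — a neighbor tone (upper neighbor).

Upper neighbor tone.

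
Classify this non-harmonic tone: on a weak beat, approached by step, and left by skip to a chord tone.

Approach: by step. Departure: by leap. Metric position: weak.
Step in, leap out, from a weak position — an escape tone (échappée). (It is the mirror image of the appoggiatura, which leaps in and steps out on a strong beat.)

Escape tone.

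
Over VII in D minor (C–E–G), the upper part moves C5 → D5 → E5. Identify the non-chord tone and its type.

D5 is a passing tone.

The harmony at that moment is C major triad (C, E, G); D5 is not a chord tone.
It is approached by step up from C5 and left by step up to E5.
Step in, step out in the same direction — a passing tone.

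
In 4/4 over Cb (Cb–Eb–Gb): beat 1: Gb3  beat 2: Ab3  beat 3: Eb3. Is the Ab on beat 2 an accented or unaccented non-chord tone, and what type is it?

The harmony at that moment is Cb major triad (Cb, Eb, Gb); Ab3 is not a chord tone.
It is approached by step up from Gb3 and left by leap down to Eb3.
Step in, leap out — an escape tone.
It falls on a weak beat, so it is unaccented.

Unaccented escape tone.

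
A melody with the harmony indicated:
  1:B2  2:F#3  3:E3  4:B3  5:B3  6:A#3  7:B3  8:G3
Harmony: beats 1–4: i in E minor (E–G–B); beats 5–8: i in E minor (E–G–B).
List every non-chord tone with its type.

F#3 (beat 2) — appoggiatura; A#3 (beat 6) — neighbor tone.

The harmony at that moment is E minor triad (E, G, B); F#3 is not a chord tone.
It is approached by leap up from B2 and left by step down to E3.
Leap in, step out — an appoggiatura.
The harmony at that moment is E minor triad (E, G, B); A#3 is not a chord tone.
It is approached by step down from B3 and left by step up to B3.
Step away and step back to the same note — a neighbor tone (lower neighbor).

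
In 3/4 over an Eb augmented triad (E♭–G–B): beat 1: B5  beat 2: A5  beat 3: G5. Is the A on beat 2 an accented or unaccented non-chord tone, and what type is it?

The harmony at that moment is E♭ augmented triad (E♭, G, B); A5 is not a chord tone.
It is approached by step down from B5 and left by step down to G5.
Step in, step out in the same direction — a passing tone.
It falls on a weak beat, so it is unaccented.

Unaccented passing tone.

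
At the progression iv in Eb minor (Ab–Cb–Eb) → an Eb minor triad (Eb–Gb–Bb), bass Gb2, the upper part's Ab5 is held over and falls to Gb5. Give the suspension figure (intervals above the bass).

9–8 suspension.

At the second chord the bass is Gb2. The suspended Ab5 lies a ninth above the bass; after resolving down by step to Gb5, the interval above the bass becomes an octave.
Suspension figures are named by those two intervals: 9–8.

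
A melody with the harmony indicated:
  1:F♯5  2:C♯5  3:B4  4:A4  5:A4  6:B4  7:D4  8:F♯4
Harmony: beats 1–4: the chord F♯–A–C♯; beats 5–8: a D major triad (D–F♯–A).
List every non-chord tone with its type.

B4 (beat 3) — passing tone; B4 (beat 6) — escape tone.

The harmony at that moment is F♯ minor triad (F♯, A, C♯); B4 is not a chord tone.
It is approached by step down from C♯5 and left by step down to A4.
Step in, step out in the same direction — a passing tone.
The harmony at that moment is D major triad (D, F♯, A); B4 is not a chord tone.
It is approached by step up from A4 and left by leap down to D4.
Step in, leap out — an escape tone.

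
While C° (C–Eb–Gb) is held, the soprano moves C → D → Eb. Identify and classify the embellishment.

The harmony at that moment is C diminished triad (C, Eb, Gb); D is not a chord tone.
It is approached by step up from C and left by step up to Eb.
Step in, step out in the same direction — a passing tone.

D is a passing tone.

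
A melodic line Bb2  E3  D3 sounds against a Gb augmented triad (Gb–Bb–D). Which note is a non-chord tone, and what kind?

E3 is an appoggiatura.

The harmony at that moment is Gb augmented triad (Gb, Bb, D); E3 is not a chord tone.
It is approached by leap up from Bb2 and left by step down to D3.
Leap in, step out — an appoggiatura.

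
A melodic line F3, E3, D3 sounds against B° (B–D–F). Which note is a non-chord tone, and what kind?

The harmony at that moment is B diminished triad (B, D, F); E3 is not a chord tone.
It is approached by step down from F3 and left by step down to D3.
Step in, step out in the same direction — a passing tone.

E3 is a passing tone.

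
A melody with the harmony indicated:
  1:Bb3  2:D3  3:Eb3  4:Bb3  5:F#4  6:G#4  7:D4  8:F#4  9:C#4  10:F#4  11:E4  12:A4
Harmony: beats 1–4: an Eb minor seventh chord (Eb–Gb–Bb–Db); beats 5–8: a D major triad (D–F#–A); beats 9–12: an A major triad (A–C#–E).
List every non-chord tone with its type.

D3 (beat 2) — appoggiatura; G#4 (beat 6) — escape tone; F#4 (beat 10) — appoggiatura.

The harmony at that moment is Eb minor seventh chord (Eb, Gb, Bb, Db); D3 is not a chord tone.
It is approached by leap down from Bb3 and left by step up to Eb3.
Leap in, step out — an appoggiatura.
The harmony at that moment is D major triad (D, F#, A); G#4 is not a chord tone.
It is approached by step up from F#4 and left by leap down to D4.
Step in, leap out — an escape tone.
The harmony at that moment is A major triad (A, C#, E); F#4 is not a chord tone.
It is approached by leap up from C#4 and left by step down to E4.
Leap in, step out — an appoggiatura.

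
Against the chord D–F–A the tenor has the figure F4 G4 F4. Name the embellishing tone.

The harmony at that moment is D minor triad (D, F, A); G4 is not a chord tone.
It is approached by step up from F4 and left by step down to F4.
Step away and step back to the same note — a neighbor tone (upper neighbor).

G4 is a neighbor tone.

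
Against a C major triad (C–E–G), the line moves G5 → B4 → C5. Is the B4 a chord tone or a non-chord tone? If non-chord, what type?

Non-chord tone — an appoggiatura.

The harmony at that moment is C major triad (C, E, G); B4 is not a chord tone.
It is approached by leap down from G5 and left by step up to C5.
Leap in, step out — an appoggiatura.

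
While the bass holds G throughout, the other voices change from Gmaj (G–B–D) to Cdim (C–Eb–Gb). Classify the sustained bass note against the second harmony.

Pedal tone (pedal point).

The harmony at that moment is C diminished triad (C, Eb, Gb); G is not a chord tone.
It is held over (the same pitch as the preceding G) and then sustained as the same pitch into the next harmony.
Sustained through a change of harmony — a pedal tone.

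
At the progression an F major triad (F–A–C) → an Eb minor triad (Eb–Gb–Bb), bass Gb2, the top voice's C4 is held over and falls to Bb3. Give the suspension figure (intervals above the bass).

4–3 suspension.

At the second chord the bass is Gb2. The suspended C4 lies a fourth above the bass; after resolving down by step to Bb3, the interval above the bass becomes a third.
Suspension figures are named by those two intervals: 4–3.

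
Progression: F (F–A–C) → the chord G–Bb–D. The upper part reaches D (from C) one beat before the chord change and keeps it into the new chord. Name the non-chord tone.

The harmony at that moment is F major triad (F, A, C); D is not a chord tone.
It is approached by step up from C and then sustained as the same pitch into the next harmony.
Arriving early and becoming a chord tone when the harmony changes — an anticipation.

D is an anticipation.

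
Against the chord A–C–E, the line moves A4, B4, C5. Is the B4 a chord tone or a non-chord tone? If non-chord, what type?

The harmony at that moment is A minor triad (A, C, E); B4 is not a chord tone.
It is approached by step up from A4 and left by step up to C5.
Step in, step out in the same direction — a passing tone.

Non-chord tone — a passing tone.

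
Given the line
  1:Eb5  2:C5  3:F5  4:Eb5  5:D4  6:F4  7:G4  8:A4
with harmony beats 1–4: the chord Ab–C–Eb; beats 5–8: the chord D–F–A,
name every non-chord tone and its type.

The harmony at that moment is Ab major triad (Ab, C, Eb); F5 is not a chord tone.
It is approached by leap up from C5 and left by step down to Eb5.
Leap in, step out — an appoggiatura.
The harmony at that moment is D minor triad (D, F, A); G4 is not a chord tone.
It is approached by step up from F4 and left by step up to A4.
Step in, step out in the same direction — a passing tone.

F5 (beat 3) — appoggiatura; G4 (beat 7) — passing tone.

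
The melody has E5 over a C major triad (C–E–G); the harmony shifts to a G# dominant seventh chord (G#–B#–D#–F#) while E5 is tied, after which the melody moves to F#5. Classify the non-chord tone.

E5 is a retardation.

The harmony at that moment is G# dominant seventh chord (G#, B#, D#, F#); E5 is not a chord tone.
It is held over (the same pitch as the preceding E5) and left by step up to F#5.
Held over from the previous chord and resolving up by step — a retardation.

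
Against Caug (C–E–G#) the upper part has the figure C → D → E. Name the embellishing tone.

D is a passing tone.

The harmony at that moment is C augmented triad (C, E, G#); D is not a chord tone.
It is approached by step up from C and left by step up to E.
Step in, step out in the same direction — a passing tone.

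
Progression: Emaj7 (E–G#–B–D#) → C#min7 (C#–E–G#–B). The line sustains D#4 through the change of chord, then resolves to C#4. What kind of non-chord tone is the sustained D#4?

D#4 is a suspension.

The harmony at that moment is C# minor seventh chord (C#, E, G#, B); D#4 is not a chord tone.
It is held over (the same pitch as the preceding D#4) and left by step down to C#4.
Held over from the previous chord and resolving down by step — a suspension.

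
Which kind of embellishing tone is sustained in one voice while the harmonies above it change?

Pedal tone.

Approach: none. Departure: none — a single pitch is sustained while the chords change around it, passing through harmonies that do not contain it.
No melodic motion at all; the dissonance is created entirely by the moving harmonies against the stationary note — a pedal tone (pedal point).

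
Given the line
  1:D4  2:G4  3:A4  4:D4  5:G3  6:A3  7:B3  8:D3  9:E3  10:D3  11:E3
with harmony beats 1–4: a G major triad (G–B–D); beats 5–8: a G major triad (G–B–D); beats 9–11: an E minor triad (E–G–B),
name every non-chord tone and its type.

A4 (beat 3) — escape tone; A3 (beat 6) — passing tone; D3 (beat 10) — neighbor tone.

The harmony at that moment is G major triad (G, B, D); A4 is not a chord tone.
It is approached by step up from G4 and left by leap down to D4.
Step in, leap out — an escape tone.
The harmony at that moment is G major triad (G, B, D); A3 is not a chord tone.
It is approached by step up from G3 and left by step up to B3.
Step in, step out in the same direction — a passing tone.
The harmony at that moment is E minor triad (E, G, B); D3 is not a chord tone.
It is approached by step down from E3 and left by step up to E3.
Step away and step back to the same note — a neighbor tone (lower neighbor).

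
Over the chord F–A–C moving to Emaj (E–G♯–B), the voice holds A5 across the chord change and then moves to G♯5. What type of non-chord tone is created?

The harmony at that moment is E major triad (E, G♯, B); A5 is not a chord tone.
It is held over (the same pitch as the preceding A5) and left by step down to G♯5.
Held over from the previous chord and resolving down by step — a suspension.

A5 is a suspension.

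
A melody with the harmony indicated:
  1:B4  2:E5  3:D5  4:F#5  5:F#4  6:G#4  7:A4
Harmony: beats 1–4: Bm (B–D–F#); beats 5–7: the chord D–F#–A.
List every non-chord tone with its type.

E5 (beat 2) — appoggiatura; G#4 (beat 6) — passing tone.

The harmony at that moment is B minor triad (B, D, F#); E5 is not a chord tone.
It is approached by leap up from B4 and left by step down to D5.
Leap in, step out — an appoggiatura.
The harmony at that moment is D major triad (D, F#, A); G#4 is not a chord tone.
It is approached by step up from F#4 and left by step up to A4.
Step in, step out in the same direction — a passing tone.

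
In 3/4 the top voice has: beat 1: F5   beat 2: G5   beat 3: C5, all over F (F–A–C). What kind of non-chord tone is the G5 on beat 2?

Escape tone.

The harmony at that moment is F major triad (F, A, C); G5 is not a chord tone.
It is approached by step up from F5 and left by leap down to C5.
Step in, leap out, on a weak beat — an escape tone.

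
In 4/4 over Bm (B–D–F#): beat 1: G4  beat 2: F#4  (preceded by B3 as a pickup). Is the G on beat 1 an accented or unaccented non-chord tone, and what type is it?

Accented appoggiatura.

The harmony at that moment is B minor triad (B, D, F#); G4 is not a chord tone.
It is approached by leap up from B3 and left by step down to F#4.
Leap in, step out — an appoggiatura.
It falls on the downbeat, so it is accented.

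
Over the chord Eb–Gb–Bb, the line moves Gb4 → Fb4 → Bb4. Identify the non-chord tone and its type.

The harmony at that moment is Eb minor triad (Eb, Gb, Bb); Fb4 is not a chord tone.
It is approached by step down from Gb4 and left by leap up to Bb4.
Step in, leap out — an escape tone.

Fb4 is an escape tone.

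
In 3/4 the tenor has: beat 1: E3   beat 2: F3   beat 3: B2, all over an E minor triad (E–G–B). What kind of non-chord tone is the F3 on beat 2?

Escape tone.

The harmony at that moment is E minor triad (E, G, B); F3 is not a chord tone.
It is approached by step up from E3 and left by leap down to B2.
Step in, leap out, on a weak beat — an escape tone.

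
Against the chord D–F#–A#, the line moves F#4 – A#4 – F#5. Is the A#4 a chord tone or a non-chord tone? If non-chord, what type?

D augmented triad contains D, F#, A#; A# is the fifth, so it is a chord tone.

Chord tone (the fifth of D augmented triad).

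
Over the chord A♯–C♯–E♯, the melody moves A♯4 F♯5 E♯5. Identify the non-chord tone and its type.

The harmony at that moment is A♯ minor triad (A♯, C♯, E♯); F♯5 is not a chord tone.
It is approached by leap up from A♯4 and left by step down to E♯5.
Leap in, step out — an appoggiatura.

F♯5 is an appoggiatura.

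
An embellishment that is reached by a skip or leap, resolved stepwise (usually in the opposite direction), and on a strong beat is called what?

Approach: by leap. Departure: by step. Metric position: strong.
Leap in, step out, in a metrically strong position — an appoggiatura. (It is the mirror image of the escape tone, which steps in and leaps out from a weak position.)

Appoggiatura.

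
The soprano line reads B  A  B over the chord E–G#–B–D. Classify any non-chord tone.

The harmony at that moment is E dominant seventh chord (E, G#, B, D); A is not a chord tone.
It is approached by step down from B and left by step up to B.
Step away and step back to the same note — a neighbor tone (lower neighbor).

A is a neighbor tone.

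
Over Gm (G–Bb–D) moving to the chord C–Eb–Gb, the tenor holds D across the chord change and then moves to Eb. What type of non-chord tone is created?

The harmony at that moment is C diminished triad (C, Eb, Gb); D is not a chord tone.
It is held over (the same pitch as the preceding D) and left by step up to Eb.
Held over from the previous chord and resolving up by step — a retardation.

D is a retardation.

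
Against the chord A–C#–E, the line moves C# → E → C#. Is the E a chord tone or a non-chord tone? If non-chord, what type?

A major triad contains A, C#, E; E is the fifth, so it is a chord tone.

Chord tone (the fifth of A major triad).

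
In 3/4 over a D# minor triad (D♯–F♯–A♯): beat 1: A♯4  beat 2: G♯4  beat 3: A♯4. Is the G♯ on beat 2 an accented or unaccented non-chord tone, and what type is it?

Unaccented neighbor tone.

The harmony at that moment is D♯ minor triad (D♯, F♯, A♯); G♯4 is not a chord tone.
It is approached by step down from A♯4 and left by step up to A♯4.
Step away and step back to the same note — a neighbor tone (lower neighbor).
It falls on a weak beat, so it is unaccented.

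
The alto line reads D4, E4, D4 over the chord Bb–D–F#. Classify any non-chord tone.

The harmony at that moment is Bb augmented triad (Bb, D, F#); E4 is not a chord tone.
It is approached by step up from D4 and left by step down to D4.
Step away and step back to the same note — a neighbor tone (upper neighbor).

E4 is a neighbor tone.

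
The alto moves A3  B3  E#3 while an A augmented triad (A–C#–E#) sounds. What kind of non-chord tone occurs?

B3 is an escape tone.

The harmony at that moment is A augmented triad (A, C#, E#); B3 is not a chord tone.
It is approached by step up from A3 and left by leap down to E#3.
Step in, leap out — an escape tone.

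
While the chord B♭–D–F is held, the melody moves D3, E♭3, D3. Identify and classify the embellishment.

The harmony at that moment is B♭ major triad (B♭, D, F); E♭3 is not a chord tone.
It is approached by step up from D3 and left by step down to D3.
Step away and step back to the same note — a neighbor tone (upper neighbor).

E♭3 is a neighbor tone.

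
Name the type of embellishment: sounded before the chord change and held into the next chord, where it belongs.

Approach: ahead of the chord change (typically by step), so it is dissonant against the current harmony. Departure: none — the same pitch is restated or held and is a chord tone of the new harmony.
Dissonant first, consonant once the harmony catches up: the note simply arrives early — an anticipation. (The reverse timing, consonant first and dissonant after the change, would be a suspension or retardation.)

Anticipation.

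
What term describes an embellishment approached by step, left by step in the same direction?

Passing tone.

Approach: by step. Departure: by step, continuing in the same direction.
Stepwise on both sides with no change of direction means the note fills in the space between two different chord tones — a passing tone. (Had it turned back to its starting note it would be a neighbor tone instead.)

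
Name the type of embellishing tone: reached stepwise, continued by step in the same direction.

Passing tone.

Approach: by step. Departure: by step, continuing in the same direction.
Stepwise on both sides with no change of direction means the note fills in the space between two different chord tones — a passing tone. (Had it turned back to its starting note it would be a neighbor tone instead.)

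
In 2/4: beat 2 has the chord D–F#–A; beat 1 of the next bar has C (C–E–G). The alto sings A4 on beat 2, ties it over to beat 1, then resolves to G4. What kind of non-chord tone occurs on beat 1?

The harmony at that moment is C major triad (C, E, G); A4 is not a chord tone.
It is held over (the same pitch as the preceding A4) and left by step down to G4.
Held over from the previous chord and resolving down by step — a suspension.

Suspension.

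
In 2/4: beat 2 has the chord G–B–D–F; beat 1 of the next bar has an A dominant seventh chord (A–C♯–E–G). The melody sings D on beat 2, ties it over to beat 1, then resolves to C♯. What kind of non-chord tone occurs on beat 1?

The harmony at that moment is A dominant seventh chord (A, C♯, E, G); D is not a chord tone.
It is held over (the same pitch as the preceding D) and left by step down to C♯.
Held over from the previous chord and resolving down by step — a suspension.

Suspension.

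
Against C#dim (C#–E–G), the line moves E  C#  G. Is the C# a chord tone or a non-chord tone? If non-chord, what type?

C# diminished triad contains C#, E, G; C# is the root, so it is a chord tone.

Chord tone (the root of C# diminished triad).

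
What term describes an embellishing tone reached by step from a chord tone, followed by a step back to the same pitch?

Neighbor tone.

Approach: by step. Departure: by step in the opposite direction, back to the starting pitch.
Stepwise on both sides but reversing to return to the same chord tone — a neighbor tone. (Had it continued onward in the same direction it would be a passing tone instead.)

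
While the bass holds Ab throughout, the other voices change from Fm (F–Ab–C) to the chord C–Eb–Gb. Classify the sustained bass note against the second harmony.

The harmony at that moment is C diminished triad (C, Eb, Gb); Ab is not a chord tone.
It is held over (the same pitch as the preceding Ab) and then sustained as the same pitch into the next harmony.
Sustained through a change of harmony — a pedal tone.

Pedal tone (pedal point).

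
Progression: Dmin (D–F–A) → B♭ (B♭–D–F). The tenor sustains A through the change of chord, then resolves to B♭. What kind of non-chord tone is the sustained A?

The harmony at that moment is B♭ major triad (B♭, D, F); A is not a chord tone.
It is held over (the same pitch as the preceding A) and left by step up to B♭.
Held over from the previous chord and resolving up by step — a retardation.

A is a retardation.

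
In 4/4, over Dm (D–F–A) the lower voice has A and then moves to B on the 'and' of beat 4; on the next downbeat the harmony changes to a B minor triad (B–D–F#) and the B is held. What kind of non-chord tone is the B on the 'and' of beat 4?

The harmony at that moment is D minor triad (D, F, A); B is not a chord tone.
It is approached by step up from A and then sustained as the same pitch into the next harmony.
Arriving early and becoming a chord tone when the harmony changes — an anticipation.

Anticipation.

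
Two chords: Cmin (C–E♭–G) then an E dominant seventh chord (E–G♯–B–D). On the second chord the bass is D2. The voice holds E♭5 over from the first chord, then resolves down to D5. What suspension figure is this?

9–8 suspension.

At the second chord the bass is D2. The suspended E♭5 lies a ninth above the bass; after resolving down by step to D5, the interval above the bass becomes an octave.
Suspension figures are named by those two intervals: 9–8.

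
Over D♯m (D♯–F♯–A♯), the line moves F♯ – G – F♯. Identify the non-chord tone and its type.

G is a neighbor tone.

The harmony at that moment is D♯ minor triad (D♯, F♯, A♯); G is not a chord tone.
It is approached by step up from F♯ and left by step down to F♯.
Step away and step back to the same note — a neighbor tone (upper neighbor).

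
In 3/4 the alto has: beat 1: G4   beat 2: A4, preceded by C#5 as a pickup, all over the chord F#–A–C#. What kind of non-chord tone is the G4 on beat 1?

Appoggiatura.

The harmony at that moment is F# minor triad (F#, A, C#); G4 is not a chord tone.
It is approached by leap down from C#5 and left by step up to A4.
Leap in, step out, metrically accented — an appoggiatura.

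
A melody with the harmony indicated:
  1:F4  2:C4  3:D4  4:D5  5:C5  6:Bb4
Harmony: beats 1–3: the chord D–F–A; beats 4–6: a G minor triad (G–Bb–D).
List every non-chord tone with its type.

C4 (beat 2) — appoggiatura; C5 (beat 5) — passing tone.

The harmony at that moment is D minor triad (D, F, A); C4 is not a chord tone.
It is approached by leap down from F4 and left by step up to D4.
Leap in, step out — an appoggiatura.
The harmony at that moment is G minor triad (G, Bb, D); C5 is not a chord tone.
It is approached by step down from D5 and left by step down to Bb4.
Step in, step out in the same direction — a passing tone.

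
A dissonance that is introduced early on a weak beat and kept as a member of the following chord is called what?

Approach: ahead of the chord change (typically by step), so it is dissonant against the current harmony. Departure: none — the same pitch is restated or held and is a chord tone of the new harmony.
Dissonant first, consonant once the harmony catches up: the note simply arrives early — an anticipation. (The reverse timing, consonant first and dissonant after the change, would be a suspension or retardation.)

Anticipation.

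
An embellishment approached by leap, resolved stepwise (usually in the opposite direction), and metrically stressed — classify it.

Approach: by leap. Departure: by step. Metric position: strong.
Leap in, step out, in a metrically strong position — an appoggiatura. (It is the mirror image of the escape tone, which steps in and leaps out from a weak position.)

Appoggiatura.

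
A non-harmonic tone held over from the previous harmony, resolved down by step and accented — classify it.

Approach: by preparation — the pitch is first a chord tone, then held (tied or repeated) while the harmony changes under it. Departure: down by step. Metric position: strong.
A prepared dissonance that resolves downward by step — a suspension. (The same figure resolving upward would be a retardation.)

Suspension.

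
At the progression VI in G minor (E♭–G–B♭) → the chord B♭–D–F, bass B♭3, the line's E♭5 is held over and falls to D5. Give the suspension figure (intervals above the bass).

4–3 suspension.

At the second chord the bass is B♭3. The suspended E♭5 lies a fourth above the bass; after resolving down by step to D5, the interval above the bass becomes a third.
Suspension figures are named by those two intervals: 4–3.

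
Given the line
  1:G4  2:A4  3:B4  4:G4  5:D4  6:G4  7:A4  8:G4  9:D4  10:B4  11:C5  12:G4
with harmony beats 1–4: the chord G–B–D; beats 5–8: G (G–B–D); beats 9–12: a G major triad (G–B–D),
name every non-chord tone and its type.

The harmony at that moment is G major triad (G, B, D); A4 is not a chord tone.
It is approached by step up from G4 and left by step up to B4.
Step in, step out in the same direction — a passing tone.
The harmony at that moment is G major triad (G, B, D); A4 is not a chord tone.
It is approached by step up from G4 and left by step down to G4.
Step away and step back to the same note — a neighbor tone (upper neighbor).
The harmony at that moment is G major triad (G, B, D); C5 is not a chord tone.
It is approached by step up from B4 and left by leap down to G4.
Step in, leap out — an escape tone.

A4 (beat 2) — passing tone; A4 (beat 7) — neighbor tone; C5 (beat 11) — escape tone.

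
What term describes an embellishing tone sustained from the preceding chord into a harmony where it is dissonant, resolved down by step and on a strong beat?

Suspension.

Approach: by preparation — the pitch is first a chord tone, then held (tied or repeated) while the harmony changes under it. Departure: down by step. Metric position: strong.
A prepared dissonance that resolves downward by step — a suspension. (The same figure resolving upward would be a retardation.)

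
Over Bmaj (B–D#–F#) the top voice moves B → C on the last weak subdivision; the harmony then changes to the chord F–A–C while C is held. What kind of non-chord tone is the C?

C is an anticipation.

The harmony at that moment is B major triad (B, D#, F#); C is not a chord tone.
It is approached by step up from B and then sustained as the same pitch into the next harmony.
Arriving early and becoming a chord tone when the harmony changes — an anticipation.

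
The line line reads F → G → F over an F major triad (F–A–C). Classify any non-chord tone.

G is a neighbor tone.

The harmony at that moment is F major triad (F, A, C); G is not a chord tone.
It is approached by step up from F and left by step down to F.
Step away and step back to the same note — a neighbor tone (upper neighbor).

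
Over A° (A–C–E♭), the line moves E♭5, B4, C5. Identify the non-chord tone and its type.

The harmony at that moment is A diminished triad (A, C, E♭); B4 is not a chord tone.
It is approached by leap down from E♭5 and left by step up to C5.
Leap in, step out — an appoggiatura.

B4 is an appoggiatura.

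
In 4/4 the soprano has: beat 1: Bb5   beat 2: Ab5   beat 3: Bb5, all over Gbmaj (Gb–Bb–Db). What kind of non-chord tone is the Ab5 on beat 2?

Lower neighbor tone.

The harmony at that moment is Gb major triad (Gb, Bb, Db); Ab5 is not a chord tone.
It is approached by step down from Bb5 and left by step up to Bb5.
Step away and step back to the same note — a neighbor tone (lower neighbor).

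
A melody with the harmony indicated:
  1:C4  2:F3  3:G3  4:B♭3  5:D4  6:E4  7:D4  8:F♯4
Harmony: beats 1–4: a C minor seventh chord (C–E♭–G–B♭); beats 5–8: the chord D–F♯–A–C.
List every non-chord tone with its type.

F3 (beat 2) — appoggiatura; E4 (beat 6) — neighbor tone.

The harmony at that moment is C minor seventh chord (C, E♭, G, B♭); F3 is not a chord tone.
It is approached by leap down from C4 and left by step up to G3.
Leap in, step out — an appoggiatura.
The harmony at that moment is D dominant seventh chord (D, F♯, A, C); E4 is not a chord tone.
It is approached by step up from D4 and left by step down to D4.
Step away and step back to the same note — a neighbor tone (upper neighbor).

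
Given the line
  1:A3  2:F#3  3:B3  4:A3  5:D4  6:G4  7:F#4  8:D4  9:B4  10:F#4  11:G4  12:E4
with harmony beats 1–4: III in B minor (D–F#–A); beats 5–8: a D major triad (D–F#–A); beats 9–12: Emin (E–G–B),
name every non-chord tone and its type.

B3 (beat 3) — appoggiatura; G4 (beat 6) — appoggiatura; F#4 (beat 10) — appoggiatura.

The harmony at that moment is D major triad (D, F#, A); B3 is not a chord tone.
It is approached by leap up from F#3 and left by step down to A3.
Leap in, step out — an appoggiatura.
The harmony at that moment is D major triad (D, F#, A); G4 is not a chord tone.
It is approached by leap up from D4 and left by step down to F#4.
Leap in, step out — an appoggiatura.
The harmony at that moment is E minor triad (E, G, B); F#4 is not a chord tone.
It is approached by leap down from B4 and left by step up to G4.
Leap in, step out — an appoggiatura.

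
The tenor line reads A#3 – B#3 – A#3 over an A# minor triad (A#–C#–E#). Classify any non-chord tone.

The harmony at that moment is A# minor triad (A#, C#, E#); B#3 is not a chord tone.
It is approached by step up from A#3 and left by step down to A#3.
Step away and step back to the same note — a neighbor tone (upper neighbor).

B#3 is a neighbor tone.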